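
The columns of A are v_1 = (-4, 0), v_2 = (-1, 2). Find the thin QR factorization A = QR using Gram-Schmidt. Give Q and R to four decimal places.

v_1 = (-4, 0); ‖v_1‖ = 4.0000, so e_1 = (-1.0000, 0.0000).
e_1·v_2 = (-1.0000)·(-1) + 0.0000·2 = 1.0000.
u_2 = v_2 − 1.0000·e_1 = (0.0000, 2.0000).
‖u_2‖ = 2.0000, so e_2 = (0.0000, 1.0000).

Q = [[-1.0000, 0.0000], [0.0000, 1.0000]], R = [[4.0000, 1.0000], [0.0000, 2.0000]]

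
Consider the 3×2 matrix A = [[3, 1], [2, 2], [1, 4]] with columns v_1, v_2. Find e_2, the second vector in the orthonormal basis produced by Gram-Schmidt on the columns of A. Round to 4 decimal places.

v_1 = (3, 2, 1); ‖v_1‖ = 3.7417, so e_1 = (0.8018, 0.5345, 0.2673).
e_1·v_2 = 0.8018·1 + 0.5345·2 + 0.2673·4 = 2.9399.
u_2 = v_2 − 2.9399·e_1 = (-1.3571, 0.4286, 3.2143).
‖u_2‖ = 3.5153, so e_2 = (-0.3861, 0.1219, 0.9144).

e_2 = (-0.3861, 0.1219, 0.9144)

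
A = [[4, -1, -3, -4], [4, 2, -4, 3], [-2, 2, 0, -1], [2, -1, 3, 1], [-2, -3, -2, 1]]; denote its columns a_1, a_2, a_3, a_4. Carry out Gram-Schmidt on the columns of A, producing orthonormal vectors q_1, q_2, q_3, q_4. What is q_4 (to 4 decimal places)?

q_4 = (-0.6740, 0.5459, -0.3031, 0.2548, 0.3016)

q_1 = a_1/‖a_1‖ = (4, 4, -2, 2, -2)/6.6332 = (0.6030, 0.6030, -0.3015, 0.3015, -0.3015).
r_{12} = q_1·a_2 = 0.6030.
u_2 = a_2 − 0.6030·q_1 = (-1.3636, 1.6364, 2.1818, -1.1818, -2.8182).
‖u_2‖ = 4.3170, so q_2 = (-0.3159, 0.3791, 0.5054, -0.2738, -0.6528).
r_{13} = q_1·a_3 = -2.7136; r_{23} = q_2·a_3 = -0.0842.
u_3 = a_3 + 2.7136·q_1 + 0.0842·q_2 = (-1.3902, -2.3317, -0.7756, 3.7951, -2.8732).
‖u_3‖ = 5.5344, so q_3 = (-0.2512, -0.4213, -0.1401, 0.6857, -0.5192).
r_{14} = q_1·a_4 = -0.3015; r_{24} = q_2·a_4 = 0.9687; r_{34} = q_3·a_4 = 0.0476.
u_4 = a_4 + 0.3015·q_1 − 0.9687·q_2 − 0.0476·q_3 = (-3.5002, 2.8347, -1.5738, 1.3235, 1.5662).
‖u_4‖ = 5.1931, so q_4 = (-0.6740, 0.5459, -0.3031, 0.2548, 0.3016).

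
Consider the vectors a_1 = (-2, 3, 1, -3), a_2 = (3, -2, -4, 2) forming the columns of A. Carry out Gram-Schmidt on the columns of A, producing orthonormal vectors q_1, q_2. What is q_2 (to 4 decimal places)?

q_1 = a_1/‖a_1‖ = (-2, 3, 1, -3)/4.7958 = (-0.4170, 0.6255, 0.2085, -0.6255).
r_{12} = q_1·a_2 = -4.5873.
u_2 = a_2 + 4.5873·q_1 = (1.0870, 0.8696, -3.0435, -0.8696).
‖u_2‖ = 3.4578, so q_2 = (0.3143, 0.2515, -0.8802, -0.2515).

q_2 = (0.3143, 0.2515, -0.8802, -0.2515)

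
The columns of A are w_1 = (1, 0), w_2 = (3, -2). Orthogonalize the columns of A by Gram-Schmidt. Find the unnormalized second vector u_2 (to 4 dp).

u_2 = (0.0000, -2.0000)

w_1 = (1, 0); ‖w_1‖ = 1.0000, so e_1 = (1.0000, 0.0000).
e_1·w_2 = 1.0000·3 + 0.0000·(-2) = 3.0000.
u_2 = w_2 − 3.0000·e_1 = (0.0000, -2.0000).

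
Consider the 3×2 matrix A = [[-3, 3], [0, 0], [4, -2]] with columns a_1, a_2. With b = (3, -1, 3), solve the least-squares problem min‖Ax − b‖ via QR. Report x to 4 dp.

q_1 = a_1/‖a_1‖ = (-3, 0, 4)/5.0000 = (-0.6000, 0.0000, 0.8000).
r_{12} = q_1·a_2 = -3.4000.
u_2 = a_2 + 3.4000·q_1 = (0.9600, 0.0000, 0.7200).
‖u_2‖ = 1.2000, so q_2 = (0.8000, 0.0000, 0.6000).
Qᵀb = (0.6000, 4.2000).
Back-substitute: x_2 = 4.2000/1.2000 = 3.5000.
x_1 = (0.6000 + 3.4000·3.5000)/5.0000 = 2.5000.

x = (2.5000, 3.5000)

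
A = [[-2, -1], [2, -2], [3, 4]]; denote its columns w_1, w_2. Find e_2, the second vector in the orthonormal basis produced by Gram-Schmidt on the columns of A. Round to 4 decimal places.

w_1 = (-2, 2, 3); ‖w_1‖ = 4.1231, so e_1 = (-0.4851, 0.4851, 0.7276).
e_1·w_2 = (-0.4851)·(-1) + 0.4851·(-2) + 0.7276·4 = 2.4254.
u_2 = w_2 − 2.4254·e_1 = (0.1765, -3.1765, 2.2353).
‖u_2‖ = 3.8881, so e_2 = (0.0454, -0.8170, 0.5749).

e_2 = (0.0454, -0.8170, 0.5749)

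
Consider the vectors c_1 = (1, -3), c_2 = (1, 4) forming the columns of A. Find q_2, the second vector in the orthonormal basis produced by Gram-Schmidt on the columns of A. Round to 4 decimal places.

q_2 = (0.9487, 0.3162)

c_1 = (1, -3); ‖c_1‖ = 3.1623, so q_1 = (0.3162, -0.9487).
q_1·c_2 = 0.3162·1 + (-0.9487)·4 = -3.4785.
u_2 = c_2 + 3.4785·q_1 = (2.1000, 0.7000).
‖u_2‖ = 2.2136, so q_2 = (0.9487, 0.3162).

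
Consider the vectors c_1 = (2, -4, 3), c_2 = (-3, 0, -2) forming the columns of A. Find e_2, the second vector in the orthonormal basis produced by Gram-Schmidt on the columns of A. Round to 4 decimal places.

e_2 = (-0.7664, -0.5839, -0.2676)

e_1 = c_1/‖c_1‖ = (2, -4, 3)/5.3852 = (0.3714, -0.7428, 0.5571).
r_{12} = e_1·c_2 = -2.2283.
u_2 = c_2 + 2.2283·e_1 = (-2.1724, -1.6552, -0.7586).
‖u_2‖ = 2.8345, so e_2 = (-0.7664, -0.5839, -0.2676).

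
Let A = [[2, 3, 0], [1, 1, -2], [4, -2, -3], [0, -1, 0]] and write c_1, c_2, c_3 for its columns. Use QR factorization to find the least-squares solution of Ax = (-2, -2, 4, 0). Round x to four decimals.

x = (0.9041, -1.2004, 0.7277)

q_1 = c_1/‖c_1‖ = (2, 1, 4, 0)/4.5826 = (0.4364, 0.2182, 0.8729, 0.0000).
r_{12} = q_1·c_2 = -0.2182.
u_2 = c_2 + 0.2182·q_1 = (3.0952, 1.0476, -1.8095, -1.0000).
‖u_2‖ = 3.8668, so q_2 = (0.8005, 0.2709, -0.4680, -0.2586).
r_{13} = q_1·c_3 = -3.0551; r_{23} = q_2·c_3 = 0.8620.
u_3 = c_3 + 3.0551·q_1 − 0.8620·q_2 = (0.6433, -1.5669, 0.0701, 0.2229).
‖u_3‖ = 1.7098, so q_3 = (0.3762, -0.9164, 0.0410, 0.1304).
Qᵀb = (2.1822, -4.0146, 1.2442).
Back-substitute: x_3 = 1.2442/1.7098 = 0.7277.
x_2 = (-4.0146 − 0.8620·0.7277)/3.8668 = -1.2004.
x_1 = (2.1822 + 0.2182·(-1.2004) + 3.0551·0.7277)/4.5826 = 0.9041.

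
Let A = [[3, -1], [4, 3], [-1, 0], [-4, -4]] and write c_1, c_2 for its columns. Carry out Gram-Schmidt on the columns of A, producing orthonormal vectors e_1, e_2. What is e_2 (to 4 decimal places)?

e_2 = (-0.8354, 0.1856, 0.1785, -0.4855)

c_1 = (3, 4, -1, -4); ‖c_1‖ = 6.4807, so e_1 = (0.4629, 0.6172, -0.1543, -0.6172).
e_1·c_2 = 0.4629·(-1) + 0.6172·3 + (-0.1543)·0 + (-0.6172)·(-4) = 3.8576.
u_2 = c_2 − 3.8576·e_1 = (-2.7857, 0.6190, 0.5952, -1.6190).
‖u_2‖ = 3.3345, so e_2 = (-0.8354, 0.1856, 0.1785, -0.4855).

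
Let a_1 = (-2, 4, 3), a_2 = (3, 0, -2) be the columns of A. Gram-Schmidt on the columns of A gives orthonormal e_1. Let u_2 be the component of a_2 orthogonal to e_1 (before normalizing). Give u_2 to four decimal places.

a_1 = (-2, 4, 3); ‖a_1‖ = 5.3852, so e_1 = (-0.3714, 0.7428, 0.5571).
e_1·a_2 = (-0.3714)·3 + 0.7428·0 + 0.5571·(-2) = -2.2283.
u_2 = a_2 + 2.2283·e_1 = (2.1724, 1.6552, -0.7586).

u_2 = (2.1724, 1.6552, -0.7586)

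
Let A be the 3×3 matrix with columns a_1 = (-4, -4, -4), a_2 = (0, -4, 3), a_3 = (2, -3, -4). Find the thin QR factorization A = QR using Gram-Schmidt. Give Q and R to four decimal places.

a_1 = (-4, -4, -4); ‖a_1‖ = 6.9282, so q_1 = (-0.5774, -0.5774, -0.5774).
q_1·a_2 = (-0.5774)·0 + (-0.5774)·(-4) + (-0.5774)·3 = 0.5774.
u_2 = a_2 − 0.5774·q_1 = (0.3333, -3.6667, 3.3333).
‖u_2‖ = 4.9666, so q_2 = (0.0671, -0.7383, 0.6712).
q_1·a_3 = (-0.5774)·2 + (-0.5774)·(-3) + (-0.5774)·(-4) = 2.8868; q_2·a_3 = 0.0671·2 + (-0.7383)·(-3) + 0.6712·(-4) = -0.3356.
u_3 = a_3 − 2.8868·q_1 + 0.3356·q_2 = (3.6892, -1.5811, -2.1081).
‖u_3‖ = 4.5337, so q_3 = (0.8137, -0.3487, -0.4650).

Q = [[-0.5774, 0.0671, 0.8137], [-0.5774, -0.7383, -0.3487], [-0.5774, 0.6712, -0.4650]], R = [[6.9282, 0.5774, 2.8868], [0.0000, 4.9666, -0.3356], [0.0000, 0.0000, 4.5337]]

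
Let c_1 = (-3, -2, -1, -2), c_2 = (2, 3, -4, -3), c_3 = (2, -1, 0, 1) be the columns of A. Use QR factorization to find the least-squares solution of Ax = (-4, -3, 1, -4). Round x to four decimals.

x = (1.2716, -0.1852, -0.2901)

c_1 = (-3, -2, -1, -2); ‖c_1‖ = 4.2426, so e_1 = (-0.7071, -0.4714, -0.2357, -0.4714).
e_1·c_2 = (-0.7071)·2 + (-0.4714)·3 + (-0.2357)·(-4) + (-0.4714)·(-3) = -0.4714.
u_2 = c_2 + 0.4714·e_1 = (1.6667, 2.7778, -4.1111, -3.2222).
‖u_2‖ = 6.1464, so e_2 = (0.2712, 0.4519, -0.6689, -0.5242).
e_1·c_3 = (-0.7071)·2 + (-0.4714)·(-1) + (-0.2357)·0 + (-0.4714)·1 = -1.4142; e_2·c_3 = 0.2712·2 + 0.4519·(-1) + (-0.6689)·0 + (-0.5242)·1 = -0.4339.
u_3 = c_3 + 1.4142·e_1 + 0.4339·e_2 = (1.1176, -1.4706, -0.6235, 0.1059).
‖u_3‖ = 1.9524, so e_3 = (0.5725, -0.7532, -0.3194, 0.0542).
Qᵀb = (5.8926, -1.0123, -0.5664).
Back-substitute: x_3 = -0.5664/1.9524 = -0.2901.
x_2 = (-1.0123 + 0.4339·(-0.2901))/6.1464 = -0.1852.
x_1 = (5.8926 + 0.4714·(-0.1852) + 1.4142·(-0.2901))/4.2426 = 1.2716.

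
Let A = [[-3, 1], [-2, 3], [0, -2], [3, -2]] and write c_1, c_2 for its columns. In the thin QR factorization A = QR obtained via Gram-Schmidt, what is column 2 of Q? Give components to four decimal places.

c_1 = (-3, -2, 0, 3); ‖c_1‖ = 4.6904, so q_1 = (-0.6396, -0.4264, 0.0000, 0.6396).
q_1·c_2 = (-0.6396)·1 + (-0.4264)·3 + 0.0000·(-2) + 0.6396·(-2) = -3.1980.
u_2 = c_2 + 3.1980·q_1 = (-1.0455, 1.6364, -2.0000, 0.0455).
‖u_2‖ = 2.7880, so q_2 = (-0.3750, 0.5869, -0.7174, 0.0163).

q_2 = (-0.3750, 0.5869, -0.7174, 0.0163)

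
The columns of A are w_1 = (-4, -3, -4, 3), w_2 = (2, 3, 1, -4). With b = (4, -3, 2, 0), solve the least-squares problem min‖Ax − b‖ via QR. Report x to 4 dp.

w_1 = (-4, -3, -4, 3); ‖w_1‖ = 7.0711, so e_1 = (-0.5657, -0.4243, -0.5657, 0.4243).
e_1·w_2 = (-0.5657)·2 + (-0.4243)·3 + (-0.5657)·1 + 0.4243·(-4) = -4.6669.
u_2 = w_2 + 4.6669·e_1 = (-0.6400, 1.0200, -1.6400, -2.0200).
‖u_2‖ = 2.8671, so e_2 = (-0.2232, 0.3558, -0.5720, -0.7046).
Qᵀb = (-2.1213, -3.1042).
Back-substitute: x_2 = -3.1042/2.8671 = -1.0827.
x_1 = (-2.1213 + 4.6669·(-1.0827))/7.0711 = -1.0146.

x = (-1.0146, -1.0827)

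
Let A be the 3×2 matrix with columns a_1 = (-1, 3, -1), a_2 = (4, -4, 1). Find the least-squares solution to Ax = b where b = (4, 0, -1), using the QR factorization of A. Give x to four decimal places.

x = (2.1081, 1.5405)

a_1 = (-1, 3, -1); ‖a_1‖ = 3.3166, so e_1 = (-0.3015, 0.9045, -0.3015).
e_1·a_2 = (-0.3015)·4 + 0.9045·(-4) + (-0.3015)·1 = -5.1257.
u_2 = a_2 + 5.1257·e_1 = (2.4545, 0.6364, -0.5455).
‖u_2‖ = 2.5937, so e_2 = (0.9463, 0.2453, -0.2103).
Qᵀb = (-0.9045, 3.9957).
Back-substitute: x_2 = 3.9957/2.5937 = 1.5405.
x_1 = (-0.9045 + 5.1257·1.5405)/3.3166 = 2.1081.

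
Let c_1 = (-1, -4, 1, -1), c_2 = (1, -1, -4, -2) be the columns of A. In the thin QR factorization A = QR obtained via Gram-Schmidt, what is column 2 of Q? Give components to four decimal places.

e_2 = (0.2247, -0.1685, -0.8651, -0.4157)

e_1 = c_1/‖c_1‖ = (-1, -4, 1, -1)/4.3589 = (-0.2294, -0.9177, 0.2294, -0.2294).
r_{12} = e_1·c_2 = 0.2294.
u_2 = c_2 − 0.2294·e_1 = (1.0526, -0.7895, -4.0526, -1.9474).
‖u_2‖ = 4.6848, so e_2 = (0.2247, -0.1685, -0.8651, -0.4157).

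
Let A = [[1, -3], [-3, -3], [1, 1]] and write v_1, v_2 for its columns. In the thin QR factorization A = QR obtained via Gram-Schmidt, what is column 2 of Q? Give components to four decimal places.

e_1 = v_1/‖v_1‖ = (1, -3, 1)/3.3166 = (0.3015, -0.9045, 0.3015).
r_{12} = e_1·v_2 = 2.1106.
u_2 = v_2 − 2.1106·e_1 = (-3.6364, -1.0909, 0.3636).
‖u_2‖ = 3.8139, so e_2 = (-0.9535, -0.2860, 0.0953).

e_2 = (-0.9535, -0.2860, 0.0953)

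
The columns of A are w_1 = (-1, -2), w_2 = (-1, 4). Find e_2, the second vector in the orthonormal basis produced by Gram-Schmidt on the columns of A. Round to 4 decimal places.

e_2 = (-0.8944, 0.4472)

w_1 = (-1, -2); ‖w_1‖ = 2.2361, so e_1 = (-0.4472, -0.8944).
e_1·w_2 = (-0.4472)·(-1) + (-0.8944)·4 = -3.1305.
u_2 = w_2 + 3.1305·e_1 = (-2.4000, 1.2000).
‖u_2‖ = 2.6833, so e_2 = (-0.8944, 0.4472).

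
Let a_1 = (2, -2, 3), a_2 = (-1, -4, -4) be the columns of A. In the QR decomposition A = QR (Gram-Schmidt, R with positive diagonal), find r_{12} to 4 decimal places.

e_1 = a_1/‖a_1‖ = (2, -2, 3)/4.1231 = (0.4851, -0.4851, 0.7276).
r_{12} = e_1·a_2 = -1.4552.

r_{12} = -1.4552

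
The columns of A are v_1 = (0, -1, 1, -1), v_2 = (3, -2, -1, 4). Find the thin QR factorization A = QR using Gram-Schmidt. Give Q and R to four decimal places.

v_1 = (0, -1, 1, -1); ‖v_1‖ = 1.7321, so q_1 = (0.0000, -0.5774, 0.5774, -0.5774).
q_1·v_2 = 0.0000·3 + (-0.5774)·(-2) + 0.5774·(-1) + (-0.5774)·4 = -1.7321.
u_2 = v_2 + 1.7321·q_1 = (3.0000, -3.0000, 0.0000, 3.0000).
‖u_2‖ = 5.1962, so q_2 = (0.5774, -0.5774, 0.0000, 0.5774).

Q = [[0.0000, 0.5774], [-0.5774, -0.5774], [0.5774, 0.0000], [-0.5774, 0.5774]], R = [[1.7321, -1.7321], [0.0000, 5.1962]]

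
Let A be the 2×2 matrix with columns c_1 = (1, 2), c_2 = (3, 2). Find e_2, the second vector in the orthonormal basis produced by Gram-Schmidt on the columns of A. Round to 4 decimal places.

e_2 = (0.8944, -0.4472)

c_1 = (1, 2); ‖c_1‖ = 2.2361, so e_1 = (0.4472, 0.8944).
e_1·c_2 = 0.4472·3 + 0.8944·2 = 3.1305.
u_2 = c_2 − 3.1305·e_1 = (1.6000, -0.8000).
‖u_2‖ = 1.7889, so e_2 = (0.8944, -0.4472).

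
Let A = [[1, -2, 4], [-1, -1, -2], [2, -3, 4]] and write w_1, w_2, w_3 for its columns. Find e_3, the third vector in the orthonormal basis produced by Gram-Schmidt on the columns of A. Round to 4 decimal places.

w_1 = (1, -1, 2); ‖w_1‖ = 2.4495, so e_1 = (0.4082, -0.4082, 0.8165).
e_1·w_2 = 0.4082·(-2) + (-0.4082)·(-1) + 0.8165·(-3) = -2.8577.
u_2 = w_2 + 2.8577·e_1 = (-0.8333, -2.1667, -0.6667).
‖u_2‖ = 2.4152, so e_2 = (-0.3450, -0.8971, -0.2760).
e_1·w_3 = 0.4082·4 + (-0.4082)·(-2) + 0.8165·4 = 5.7155; e_2·w_3 = (-0.3450)·4 + (-0.8971)·(-2) + (-0.2760)·4 = -0.6901.
u_3 = w_3 − 5.7155·e_1 + 0.6901·e_2 = (1.4286, -0.2857, -0.8571).
‖u_3‖ = 1.6903, so e_3 = (0.8452, -0.1690, -0.5071).

e_3 = (0.8452, -0.1690, -0.5071)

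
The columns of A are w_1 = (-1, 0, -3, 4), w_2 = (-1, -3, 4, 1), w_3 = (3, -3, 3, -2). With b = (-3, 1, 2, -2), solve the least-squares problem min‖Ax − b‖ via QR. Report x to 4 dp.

w_1 = (-1, 0, -3, 4); ‖w_1‖ = 5.0990, so q_1 = (-0.1961, 0.0000, -0.5883, 0.7845).
q_1·w_2 = (-0.1961)·(-1) + 0.0000·(-3) + (-0.5883)·4 + 0.7845·1 = -1.3728.
u_2 = w_2 + 1.3728·q_1 = (-1.2692, -3.0000, 3.1923, 2.0769).
‖u_2‖ = 5.0115, so q_2 = (-0.2533, -0.5986, 0.6370, 0.4144).
q_1·w_3 = (-0.1961)·3 + 0.0000·(-3) + (-0.5883)·3 + 0.7845·(-2) = -3.9223; q_2·w_3 = (-0.2533)·3 + (-0.5986)·(-3) + 0.6370·3 + 0.4144·(-2) = 2.1182.
u_3 = w_3 + 3.9223·q_1 − 2.1182·q_2 = (2.7672, -1.7320, -0.6570, 0.1991).
‖u_3‖ = 3.3360, so q_3 = (0.8295, -0.5192, -0.1969, 0.0597).
Qᵀb = (-2.1573, 0.6063, -3.5210).
Back-substitute: x_3 = -3.5210/3.3360 = -1.0555.
x_2 = (0.6063 − 2.1182·(-1.0555))/5.0115 = 0.5671.
x_1 = (-2.1573 + 1.3728·0.5671 + 3.9223·(-1.0555))/5.0990 = -1.0823.

x = (-1.0823, 0.5671, -1.0555)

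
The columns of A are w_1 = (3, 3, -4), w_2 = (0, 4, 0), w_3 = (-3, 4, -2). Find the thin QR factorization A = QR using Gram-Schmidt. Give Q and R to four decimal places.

q_1 = w_1/‖w_1‖ = (3, 3, -4)/5.8310 = (0.5145, 0.5145, -0.6860).
r_{12} = q_1·w_2 = 2.0580.
u_2 = w_2 − 2.0580·q_1 = (-1.0588, 2.9412, 1.4118).
‖u_2‖ = 3.4300, so q_2 = (-0.3087, 0.8575, 0.4116).
r_{13} = q_1·w_3 = 1.8865; r_{23} = q_2·w_3 = 3.5329.
u_3 = w_3 − 1.8865·q_1 − 3.5329·q_2 = (-2.8800, 0.0000, -2.1600).
‖u_3‖ = 3.6000, so q_3 = (-0.8000, 0.0000, -0.6000).

Q = [[0.5145, -0.3087, -0.8000], [0.5145, 0.8575, 0.0000], [-0.6860, 0.4116, -0.6000]], R = [[5.8310, 2.0580, 1.8865], [0.0000, 3.4300, 3.5329], [0.0000, 0.0000, 3.6000]]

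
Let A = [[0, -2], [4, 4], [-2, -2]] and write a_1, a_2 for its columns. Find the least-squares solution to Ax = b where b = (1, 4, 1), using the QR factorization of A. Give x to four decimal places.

e_1 = a_1/‖a_1‖ = (0, 4, -2)/4.4721 = (0.0000, 0.8944, -0.4472).
r_{12} = e_1·a_2 = 4.4721.
u_2 = a_2 − 4.4721·e_1 = (-2.0000, 0.0000, 0.0000).
‖u_2‖ = 2.0000, so e_2 = (-1.0000, 0.0000, 0.0000).
Qᵀb = (3.1305, -1.0000).
Back-substitute: x_2 = -1.0000/2.0000 = -0.5000.
x_1 = (3.1305 − 4.4721·(-0.5000))/4.4721 = 1.2000.

x = (1.2000, -0.5000)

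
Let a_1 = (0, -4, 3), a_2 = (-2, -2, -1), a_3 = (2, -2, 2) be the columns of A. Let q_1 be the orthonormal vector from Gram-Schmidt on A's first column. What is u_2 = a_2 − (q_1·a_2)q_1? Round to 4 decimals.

a_1 = (0, -4, 3); ‖a_1‖ = 5.0000, so q_1 = (0.0000, -0.8000, 0.6000).
q_1·a_2 = 0.0000·(-2) + (-0.8000)·(-2) + 0.6000·(-1) = 1.0000.
u_2 = a_2 − 1.0000·q_1 = (-2.0000, -1.2000, -1.6000).

u_2 = (-2.0000, -1.2000, -1.6000)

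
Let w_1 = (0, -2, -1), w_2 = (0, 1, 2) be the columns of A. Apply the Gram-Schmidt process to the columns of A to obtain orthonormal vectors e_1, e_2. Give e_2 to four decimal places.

w_1 = (0, -2, -1); ‖w_1‖ = 2.2361, so e_1 = (0.0000, -0.8944, -0.4472).
e_1·w_2 = 0.0000·0 + (-0.8944)·1 + (-0.4472)·2 = -1.7889.
u_2 = w_2 + 1.7889·e_1 = (0.0000, -0.6000, 1.2000).
‖u_2‖ = 1.3416, so e_2 = (0.0000, -0.4472, 0.8944).

e_2 = (0.0000, -0.4472, 0.8944)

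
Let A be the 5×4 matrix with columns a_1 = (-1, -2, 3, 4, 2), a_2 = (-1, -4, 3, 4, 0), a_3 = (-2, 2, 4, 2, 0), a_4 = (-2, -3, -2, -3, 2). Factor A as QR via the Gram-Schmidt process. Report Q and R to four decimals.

Q = [[-0.1715, 0.0000, -0.3624, -0.7236], [-0.3430, -0.7071, 0.5073, -0.3078], [0.5145, 0.0000, 0.5943, 0.0584], [0.6860, 0.0000, -0.0290, -0.5325], [0.3430, -0.7071, -0.5073, 0.3078]], R = [[5.8310, 5.8310, 3.0870, -1.0290], [0.0000, 2.8284, -1.4142, 0.7071], [0.0000, 0.0000, 4.0584, -2.9133], [0.0000, 0.0000, 0.0000, 4.4669]]

q_1 = a_1/‖a_1‖ = (-1, -2, 3, 4, 2)/5.8310 = (-0.1715, -0.3430, 0.5145, 0.6860, 0.3430).
r_{12} = q_1·a_2 = 5.8310.
u_2 = a_2 − 5.8310·q_1 = (0.0000, -2.0000, 0.0000, 0.0000, -2.0000).
‖u_2‖ = 2.8284, so q_2 = (0.0000, -0.7071, 0.0000, 0.0000, -0.7071).
r_{13} = q_1·a_3 = 3.0870; r_{23} = q_2·a_3 = -1.4142.
u_3 = a_3 − 3.0870·q_1 + 1.4142·q_2 = (-1.4706, 2.0588, 2.4118, -0.1176, -2.0588).
‖u_3‖ = 4.0584, so q_3 = (-0.3624, 0.5073, 0.5943, -0.0290, -0.5073).
r_{14} = q_1·a_4 = -1.0290; r_{24} = q_2·a_4 = 0.7071; r_{34} = q_3·a_4 = -2.9133.
u_4 = a_4 + 1.0290·q_1 − 0.7071·q_2 + 2.9133·q_3 = (-3.2321, -1.3750, 0.2607, -2.3786, 1.3750).
‖u_4‖ = 4.4669, so q_4 = (-0.7236, -0.3078, 0.0584, -0.5325, 0.3078).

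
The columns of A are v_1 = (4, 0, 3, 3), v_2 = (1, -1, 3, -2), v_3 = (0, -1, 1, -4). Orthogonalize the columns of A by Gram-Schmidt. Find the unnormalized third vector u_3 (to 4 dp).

u_3 = (0.8785, 0.0217, -0.6399, -0.5315)

v_1 = (4, 0, 3, 3); ‖v_1‖ = 5.8310, so e_1 = (0.6860, 0.0000, 0.5145, 0.5145).
e_1·v_2 = 0.6860·1 + 0.0000·(-1) + 0.5145·3 + 0.5145·(-2) = 1.2005.
u_2 = v_2 − 1.2005·e_1 = (0.1765, -1.0000, 2.3824, -2.6176).
‖u_2‖ = 3.6822, so e_2 = (0.0479, -0.2716, 0.6470, -0.7109).
e_1·v_3 = 0.6860·0 + 0.0000·(-1) + 0.5145·1 + 0.5145·(-4) = -1.5435; e_2·v_3 = 0.0479·0 + (-0.2716)·(-1) + 0.6470·1 + (-0.7109)·(-4) = 3.7621.
u_3 = v_3 + 1.5435·e_1 − 3.7621·e_2 = (0.8785, 0.0217, -0.6399, -0.5315).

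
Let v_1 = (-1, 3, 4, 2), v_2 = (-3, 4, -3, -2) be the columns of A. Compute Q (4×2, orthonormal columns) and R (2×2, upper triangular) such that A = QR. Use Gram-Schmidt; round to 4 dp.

Q = [[-0.1826, -0.4923], [0.5477, 0.6654], [0.7303, -0.4652], [0.3651, -0.3138]], R = [[5.4772, -0.1826], [0.0000, 6.1617]]

v_1 = (-1, 3, 4, 2); ‖v_1‖ = 5.4772, so e_1 = (-0.1826, 0.5477, 0.7303, 0.3651).
e_1·v_2 = (-0.1826)·(-3) + 0.5477·4 + 0.7303·(-3) + 0.3651·(-2) = -0.1826.
u_2 = v_2 + 0.1826·e_1 = (-3.0333, 4.1000, -2.8667, -1.9333).
‖u_2‖ = 6.1617, so e_2 = (-0.4923, 0.6654, -0.4652, -0.3138).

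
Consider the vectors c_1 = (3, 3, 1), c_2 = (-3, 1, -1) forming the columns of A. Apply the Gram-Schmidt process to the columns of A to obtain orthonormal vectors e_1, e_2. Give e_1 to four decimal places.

e_1 = (0.6882, 0.6882, 0.2294)

c_1 = (3, 3, 1); ‖c_1‖ = 4.3589, so e_1 = (0.6882, 0.6882, 0.2294).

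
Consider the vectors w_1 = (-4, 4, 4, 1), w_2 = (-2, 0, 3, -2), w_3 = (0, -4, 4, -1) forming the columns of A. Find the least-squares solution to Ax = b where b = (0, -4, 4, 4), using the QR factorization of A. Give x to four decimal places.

x = (0.9832, -2.3501, 1.8753)

w_1 = (-4, 4, 4, 1); ‖w_1‖ = 7.0000, so e_1 = (-0.5714, 0.5714, 0.5714, 0.1429).
e_1·w_2 = (-0.5714)·(-2) + 0.5714·0 + 0.5714·3 + 0.1429·(-2) = 2.5714.
u_2 = w_2 − 2.5714·e_1 = (-0.5306, -1.4694, 1.5306, -2.3673).
‖u_2‖ = 3.2230, so e_2 = (-0.1646, -0.4559, 0.4749, -0.7345).
e_1·w_3 = (-0.5714)·0 + 0.5714·(-4) + 0.5714·4 + 0.1429·(-1) = -0.1429; e_2·w_3 = (-0.1646)·0 + (-0.4559)·(-4) + 0.4749·4 + (-0.7345)·(-1) = 4.4578.
u_3 = w_3 + 0.1429·e_1 − 4.4578·e_2 = (0.6523, -1.8861, 1.9646, 2.2947).
‖u_3‖ = 3.6205, so e_3 = (0.1802, -0.5209, 0.5426, 0.6338).
Qᵀb = (0.5714, 0.7852, 6.7895).
Back-substitute: x_3 = 6.7895/3.6205 = 1.8753.
x_2 = (0.7852 − 4.4578·1.8753)/3.2230 = -2.3501.
x_1 = (0.5714 − 2.5714·(-2.3501) + 0.1429·1.8753)/7.0000 = 0.9832.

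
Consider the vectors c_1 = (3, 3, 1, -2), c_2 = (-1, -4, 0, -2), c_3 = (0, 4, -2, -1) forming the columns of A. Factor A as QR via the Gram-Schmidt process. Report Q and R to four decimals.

Q = [[0.6255, 0.1096, -0.4145], [0.6255, -0.6466, 0.3374], [0.2085, 0.1206, -0.7040], [-0.4170, -0.7452, -0.4676]], R = [[4.7958, -2.2937, 2.5022], [0.0000, 3.9673, -2.0823], [0.0000, 0.0000, 3.2254]]

c_1 = (3, 3, 1, -2); ‖c_1‖ = 4.7958, so q_1 = (0.6255, 0.6255, 0.2085, -0.4170).
q_1·c_2 = 0.6255·(-1) + 0.6255·(-4) + 0.2085·0 + (-0.4170)·(-2) = -2.2937.
u_2 = c_2 + 2.2937·q_1 = (0.4348, -2.5652, 0.4783, -2.9565).
‖u_2‖ = 3.9673, so q_2 = (0.1096, -0.6466, 0.1206, -0.7452).
q_1·c_3 = 0.6255·0 + 0.6255·4 + 0.2085·(-2) + (-0.4170)·(-1) = 2.5022; q_2·c_3 = 0.1096·0 + (-0.6466)·4 + 0.1206·(-2) + (-0.7452)·(-1) = -2.0823.
u_3 = c_3 − 2.5022·q_1 + 2.0823·q_2 = (-1.3370, 1.0884, -2.2707, -1.5083).
‖u_3‖ = 3.2254, so q_3 = (-0.4145, 0.3374, -0.7040, -0.4676).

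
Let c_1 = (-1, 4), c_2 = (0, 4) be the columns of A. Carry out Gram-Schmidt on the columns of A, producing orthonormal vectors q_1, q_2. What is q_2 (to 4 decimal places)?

q_2 = (0.9701, 0.2425)

c_1 = (-1, 4); ‖c_1‖ = 4.1231, so q_1 = (-0.2425, 0.9701).
q_1·c_2 = (-0.2425)·0 + 0.9701·4 = 3.8806.
u_2 = c_2 − 3.8806·q_1 = (0.9412, 0.2353).
‖u_2‖ = 0.9701, so q_2 = (0.9701, 0.2425).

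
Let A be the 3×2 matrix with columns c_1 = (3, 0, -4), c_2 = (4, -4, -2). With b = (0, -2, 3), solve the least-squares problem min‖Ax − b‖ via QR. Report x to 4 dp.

q_1 = c_1/‖c_1‖ = (3, 0, -4)/5.0000 = (0.6000, 0.0000, -0.8000).
r_{12} = q_1·c_2 = 4.0000.
u_2 = c_2 − 4.0000·q_1 = (1.6000, -4.0000, 1.2000).
‖u_2‖ = 4.4721, so q_2 = (0.3578, -0.8944, 0.2683).
Qᵀb = (-2.4000, 2.5938).
Back-substitute: x_2 = 2.5938/4.4721 = 0.5800.
x_1 = (-2.4000 − 4.0000·0.5800)/5.0000 = -0.9440.

x = (-0.9440, 0.5800)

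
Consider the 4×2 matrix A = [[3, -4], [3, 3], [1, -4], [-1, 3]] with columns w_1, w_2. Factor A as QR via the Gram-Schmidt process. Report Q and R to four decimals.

Q = [[0.6708, -0.3727], [0.6708, 0.6708], [0.2236, -0.5217], [-0.2236, 0.3727]], R = [[4.4721, -2.2361], [0.0000, 6.7082]]

e_1 = w_1/‖w_1‖ = (3, 3, 1, -1)/4.4721 = (0.6708, 0.6708, 0.2236, -0.2236).
r_{12} = e_1·w_2 = -2.2361.
u_2 = w_2 + 2.2361·e_1 = (-2.5000, 4.5000, -3.5000, 2.5000).
‖u_2‖ = 6.7082, so e_2 = (-0.3727, 0.6708, -0.5217, 0.3727).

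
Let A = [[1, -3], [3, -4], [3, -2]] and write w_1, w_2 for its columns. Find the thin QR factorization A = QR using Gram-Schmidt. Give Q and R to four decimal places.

w_1 = (1, 3, 3); ‖w_1‖ = 4.3589, so q_1 = (0.2294, 0.6882, 0.6882).
q_1·w_2 = 0.2294·(-3) + 0.6882·(-4) + 0.6882·(-2) = -4.8177.
u_2 = w_2 + 4.8177·q_1 = (-1.8947, -0.6842, 1.3158).
‖u_2‖ = 2.4061, so q_2 = (-0.7875, -0.2844, 0.5468).

Q = [[0.2294, -0.7875], [0.6882, -0.2844], [0.6882, 0.5468]], R = [[4.3589, -4.8177], [0.0000, 2.4061]]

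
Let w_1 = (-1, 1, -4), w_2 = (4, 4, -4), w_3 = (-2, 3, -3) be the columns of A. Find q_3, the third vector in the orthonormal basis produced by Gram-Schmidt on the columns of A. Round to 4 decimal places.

q_3 = (-0.4867, 0.8111, 0.3244)

w_1 = (-1, 1, -4); ‖w_1‖ = 4.2426, so q_1 = (-0.2357, 0.2357, -0.9428).
q_1·w_2 = (-0.2357)·4 + 0.2357·4 + (-0.9428)·(-4) = 3.7712.
u_2 = w_2 − 3.7712·q_1 = (4.8889, 3.1111, -0.4444).
‖u_2‖ = 5.8119, so q_2 = (0.8412, 0.5353, -0.0765).
q_1·w_3 = (-0.2357)·(-2) + 0.2357·3 + (-0.9428)·(-3) = 4.0069; q_2·w_3 = 0.8412·(-2) + 0.5353·3 + (-0.0765)·(-3) = 0.1529.
u_3 = w_3 − 4.0069·q_1 − 0.1529·q_2 = (-1.1842, 1.9737, 0.7895).
‖u_3‖ = 2.4333, so q_3 = (-0.4867, 0.8111, 0.3244).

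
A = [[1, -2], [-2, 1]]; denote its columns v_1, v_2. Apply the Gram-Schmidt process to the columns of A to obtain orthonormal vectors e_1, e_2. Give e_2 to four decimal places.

e_2 = (-0.8944, -0.4472)

e_1 = v_1/‖v_1‖ = (1, -2)/2.2361 = (0.4472, -0.8944).
r_{12} = e_1·v_2 = -1.7889.
u_2 = v_2 + 1.7889·e_1 = (-1.2000, -0.6000).
‖u_2‖ = 1.3416, so e_2 = (-0.8944, -0.4472).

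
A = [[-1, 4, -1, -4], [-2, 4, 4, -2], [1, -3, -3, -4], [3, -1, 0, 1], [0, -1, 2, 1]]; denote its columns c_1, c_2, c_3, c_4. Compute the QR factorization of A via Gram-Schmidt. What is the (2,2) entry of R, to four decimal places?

r_{22} = 4.6260

e_1 = c_1/‖c_1‖ = (-1, -2, 1, 3, 0)/3.8730 = (-0.2582, -0.5164, 0.2582, 0.7746, 0.0000).
r_{12} = e_1·c_2 = -4.6476.
u_2 = c_2 + 4.6476·e_1 = (2.8000, 1.6000, -1.8000, 2.6000, -1.0000).
r_{22} = ‖u_2‖ = 4.6260.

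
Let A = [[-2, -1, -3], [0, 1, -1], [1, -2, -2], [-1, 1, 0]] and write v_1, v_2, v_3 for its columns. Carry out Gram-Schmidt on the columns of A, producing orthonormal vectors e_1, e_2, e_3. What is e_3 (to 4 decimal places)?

v_1 = (-2, 0, 1, -1); ‖v_1‖ = 2.4495, so e_1 = (-0.8165, 0.0000, 0.4082, -0.4082).
e_1·v_2 = (-0.8165)·(-1) + 0.0000·1 + 0.4082·(-2) + (-0.4082)·1 = -0.4082.
u_2 = v_2 + 0.4082·e_1 = (-1.3333, 1.0000, -1.8333, 0.8333).
‖u_2‖ = 2.6141, so e_2 = (-0.5101, 0.3825, -0.7013, 0.3188).
e_1·v_3 = (-0.8165)·(-3) + 0.0000·(-1) + 0.4082·(-2) + (-0.4082)·0 = 1.6330; e_2·v_3 = (-0.5101)·(-3) + 0.3825·(-1) + (-0.7013)·(-2) + 0.3188·0 = 2.5503.
u_3 = v_3 − 1.6330·e_1 − 2.5503·e_2 = (-0.3659, -1.9756, -0.8780, -0.1463).
‖u_3‖ = 2.1976, so e_3 = (-0.1665, -0.8990, -0.3996, -0.0666).

e_3 = (-0.1665, -0.8990, -0.3996, -0.0666)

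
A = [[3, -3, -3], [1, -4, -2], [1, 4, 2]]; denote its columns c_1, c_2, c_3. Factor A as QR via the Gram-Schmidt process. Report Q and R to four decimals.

Q = [[0.9045, -0.0940, -0.4159], [0.3015, -0.5486, 0.7798], [0.3015, 0.8308, 0.4679]], R = [[3.3166, -2.7136, -2.7136], [0.0000, 5.7997, 3.0409], [0.0000, 0.0000, 0.6239]]

e_1 = c_1/‖c_1‖ = (3, 1, 1)/3.3166 = (0.9045, 0.3015, 0.3015).
r_{12} = e_1·c_2 = -2.7136.
u_2 = c_2 + 2.7136·e_1 = (-0.5455, -3.1818, 4.8182).
‖u_2‖ = 5.7997, so e_2 = (-0.0940, -0.5486, 0.8308).
r_{13} = e_1·c_3 = -2.7136; r_{23} = e_2·c_3 = 3.0409.
u_3 = c_3 + 2.7136·e_1 − 3.0409·e_2 = (-0.2595, 0.4865, 0.2919).
‖u_3‖ = 0.6239, so e_3 = (-0.4159, 0.7798, 0.4679).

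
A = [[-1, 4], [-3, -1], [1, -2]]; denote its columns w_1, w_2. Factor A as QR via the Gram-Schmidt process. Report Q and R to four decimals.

w_1 = (-1, -3, 1); ‖w_1‖ = 3.3166, so q_1 = (-0.3015, -0.9045, 0.3015).
q_1·w_2 = (-0.3015)·4 + (-0.9045)·(-1) + 0.3015·(-2) = -0.9045.
u_2 = w_2 + 0.9045·q_1 = (3.7273, -1.8182, -1.7273).
‖u_2‖ = 4.4924, so q_2 = (0.8297, -0.4047, -0.3845).

Q = [[-0.3015, 0.8297], [-0.9045, -0.4047], [0.3015, -0.3845]], R = [[3.3166, -0.9045], [0.0000, 4.4924]]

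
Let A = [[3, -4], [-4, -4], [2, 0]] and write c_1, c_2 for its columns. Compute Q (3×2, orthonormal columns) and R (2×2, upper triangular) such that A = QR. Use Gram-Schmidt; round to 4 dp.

Q = [[0.5571, -0.7871], [-0.7428, -0.6149], [0.3714, -0.0492]], R = [[5.3852, 0.7428], [0.0000, 5.6079]]

c_1 = (3, -4, 2); ‖c_1‖ = 5.3852, so q_1 = (0.5571, -0.7428, 0.3714).
q_1·c_2 = 0.5571·(-4) + (-0.7428)·(-4) + 0.3714·0 = 0.7428.
u_2 = c_2 − 0.7428·q_1 = (-4.4138, -3.4483, -0.2759).
‖u_2‖ = 5.6079, so q_2 = (-0.7871, -0.6149, -0.0492).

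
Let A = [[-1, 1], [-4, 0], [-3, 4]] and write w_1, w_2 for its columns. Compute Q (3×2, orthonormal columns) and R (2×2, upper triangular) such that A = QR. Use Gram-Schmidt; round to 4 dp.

Q = [[-0.1961, 0.1543], [-0.7845, -0.6172], [-0.5883, 0.7715]], R = [[5.0990, -2.5495], [0.0000, 3.2404]]

e_1 = w_1/‖w_1‖ = (-1, -4, -3)/5.0990 = (-0.1961, -0.7845, -0.5883).
r_{12} = e_1·w_2 = -2.5495.
u_2 = w_2 + 2.5495·e_1 = (0.5000, -2.0000, 2.5000).
‖u_2‖ = 3.2404, so e_2 = (0.1543, -0.6172, 0.7715).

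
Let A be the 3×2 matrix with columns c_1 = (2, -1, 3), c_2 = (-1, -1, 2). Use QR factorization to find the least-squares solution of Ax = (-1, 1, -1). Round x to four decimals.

x = (-0.4407, 0.0339)

c_1 = (2, -1, 3); ‖c_1‖ = 3.7417, so e_1 = (0.5345, -0.2673, 0.8018).
e_1·c_2 = 0.5345·(-1) + (-0.2673)·(-1) + 0.8018·2 = 1.3363.
u_2 = c_2 − 1.3363·e_1 = (-1.7143, -0.6429, 0.9286).
‖u_2‖ = 2.0529, so e_2 = (-0.8351, -0.3132, 0.4523).
Qᵀb = (-1.6036, 0.0696).
Back-substitute: x_2 = 0.0696/2.0529 = 0.0339.
x_1 = (-1.6036 − 1.3363·0.0339)/3.7417 = -0.4407.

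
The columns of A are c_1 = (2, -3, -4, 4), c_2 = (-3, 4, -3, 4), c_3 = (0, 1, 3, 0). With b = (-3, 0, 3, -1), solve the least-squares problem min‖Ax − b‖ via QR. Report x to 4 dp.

c_1 = (2, -3, -4, 4); ‖c_1‖ = 6.7082, so q_1 = (0.2981, -0.4472, -0.5963, 0.5963).
q_1·c_2 = 0.2981·(-3) + (-0.4472)·4 + (-0.5963)·(-3) + 0.5963·4 = 1.4907.
u_2 = c_2 − 1.4907·q_1 = (-3.4444, 4.6667, -2.1111, 3.1111).
‖u_2‖ = 6.9121, so q_2 = (-0.4983, 0.6751, -0.3054, 0.4501).
q_1·c_3 = 0.2981·0 + (-0.4472)·1 + (-0.5963)·3 + 0.5963·0 = -2.2361; q_2·c_3 = (-0.4983)·0 + 0.6751·1 + (-0.3054)·3 + 0.4501·0 = -0.2411.
u_3 = c_3 + 2.2361·q_1 + 0.2411·q_2 = (0.5465, 0.1628, 1.5930, 1.4419).
‖u_3‖ = 2.2230, so q_3 = (0.2458, 0.0732, 0.7166, 0.6486).
Qᵀb = (-3.2796, 0.1286, 0.7637).
Back-substitute: x_3 = 0.7637/2.2230 = 0.3435.
x_2 = (0.1286 + 0.2411·0.3435)/6.9121 = 0.0306.
x_1 = (-3.2796 − 1.4907·0.0306 + 2.2361·0.3435)/6.7082 = -0.3812.

x = (-0.3812, 0.0306, 0.3435)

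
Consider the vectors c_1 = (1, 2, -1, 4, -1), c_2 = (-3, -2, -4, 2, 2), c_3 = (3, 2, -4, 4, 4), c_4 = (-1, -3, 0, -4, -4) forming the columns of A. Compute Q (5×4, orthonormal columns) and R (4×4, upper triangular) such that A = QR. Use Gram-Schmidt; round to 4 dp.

Q = [[0.2085, -0.5174, 0.6049, 0.4510], [0.4170, -0.3737, 0.1775, -0.2763], [-0.2085, -0.6395, -0.2350, -0.6004], [0.8341, 0.2443, -0.1160, -0.2599], [-0.2085, 0.3521, 0.7307, -0.5406]], R = [[4.7958, 0.6255, 4.7958, -3.9618], [0.0000, 6.0505, 2.6444, -0.7473], [0.0000, 0.0000, 5.5684, -3.5960], [0.0000, 0.0000, 0.0000, 3.5798]]

c_1 = (1, 2, -1, 4, -1); ‖c_1‖ = 4.7958, so q_1 = (0.2085, 0.4170, -0.2085, 0.8341, -0.2085).
q_1·c_2 = 0.2085·(-3) + 0.4170·(-2) + (-0.2085)·(-4) + 0.8341·2 + (-0.2085)·2 = 0.6255.
u_2 = c_2 − 0.6255·q_1 = (-3.1304, -2.2609, -3.8696, 1.4783, 2.1304).
‖u_2‖ = 6.0505, so q_2 = (-0.5174, -0.3737, -0.6395, 0.2443, 0.3521).
q_1·c_3 = 0.2085·3 + 0.4170·2 + (-0.2085)·(-4) + 0.8341·4 + (-0.2085)·4 = 4.7958; q_2·c_3 = (-0.5174)·3 + (-0.3737)·2 + (-0.6395)·(-4) + 0.2443·4 + 0.3521·4 = 2.6444.
u_3 = c_3 − 4.7958·q_1 − 2.6444·q_2 = (3.3682, 0.9881, -1.3088, -0.6461, 4.0689).
‖u_3‖ = 5.5684, so q_3 = (0.6049, 0.1775, -0.2350, -0.1160, 0.7307).
q_1·c_4 = 0.2085·(-1) + 0.4170·(-3) + (-0.2085)·0 + 0.8341·(-4) + (-0.2085)·(-4) = -3.9618; q_2·c_4 = (-0.5174)·(-1) + (-0.3737)·(-3) + (-0.6395)·0 + 0.2443·(-4) + 0.3521·(-4) = -0.7473; q_3·c_4 = 0.6049·(-1) + 0.1775·(-3) + (-0.2350)·0 + (-0.1160)·(-4) + 0.7307·(-4) = -3.5960.
u_4 = c_4 + 3.9618·q_1 + 0.7473·q_2 + 3.5960·q_3 = (1.6145, -0.9890, -2.1492, -0.9303, -1.9353).
‖u_4‖ = 3.5798, so q_4 = (0.4510, -0.2763, -0.6004, -0.2599, -0.5406).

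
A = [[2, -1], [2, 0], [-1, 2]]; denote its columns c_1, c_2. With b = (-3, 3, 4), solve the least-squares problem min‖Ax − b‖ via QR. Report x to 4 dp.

c_1 = (2, 2, -1); ‖c_1‖ = 3.0000, so e_1 = (0.6667, 0.6667, -0.3333).
e_1·c_2 = 0.6667·(-1) + 0.6667·0 + (-0.3333)·2 = -1.3333.
u_2 = c_2 + 1.3333·e_1 = (-0.1111, 0.8889, 1.5556).
‖u_2‖ = 1.7951, so e_2 = (-0.0619, 0.4952, 0.8666).
Qᵀb = (-1.3333, 5.1376).
Back-substitute: x_2 = 5.1376/1.7951 = 2.8621.
x_1 = (-1.3333 + 1.3333·2.8621)/3.0000 = 0.8276.

x = (0.8276, 2.8621)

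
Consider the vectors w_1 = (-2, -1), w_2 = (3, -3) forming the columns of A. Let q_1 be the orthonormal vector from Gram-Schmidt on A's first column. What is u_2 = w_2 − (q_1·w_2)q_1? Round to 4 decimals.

q_1 = w_1/‖w_1‖ = (-2, -1)/2.2361 = (-0.8944, -0.4472).
r_{12} = q_1·w_2 = -1.3416.
u_2 = w_2 + 1.3416·q_1 = (1.8000, -3.6000).

u_2 = (1.8000, -3.6000)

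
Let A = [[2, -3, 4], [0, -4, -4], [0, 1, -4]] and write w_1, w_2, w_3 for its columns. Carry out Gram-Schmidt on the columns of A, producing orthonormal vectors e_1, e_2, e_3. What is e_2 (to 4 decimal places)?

w_1 = (2, 0, 0); ‖w_1‖ = 2.0000, so e_1 = (1.0000, 0.0000, 0.0000).
e_1·w_2 = 1.0000·(-3) + 0.0000·(-4) + 0.0000·1 = -3.0000.
u_2 = w_2 + 3.0000·e_1 = (0.0000, -4.0000, 1.0000).
‖u_2‖ = 4.1231, so e_2 = (0.0000, -0.9701, 0.2425).

e_2 = (0.0000, -0.9701, 0.2425)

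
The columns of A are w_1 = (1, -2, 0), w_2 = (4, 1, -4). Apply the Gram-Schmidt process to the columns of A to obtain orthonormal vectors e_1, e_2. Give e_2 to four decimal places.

w_1 = (1, -2, 0); ‖w_1‖ = 2.2361, so e_1 = (0.4472, -0.8944, 0.0000).
e_1·w_2 = 0.4472·4 + (-0.8944)·1 + 0.0000·(-4) = 0.8944.
u_2 = w_2 − 0.8944·e_1 = (3.6000, 1.8000, -4.0000).
‖u_2‖ = 5.6745, so e_2 = (0.6344, 0.3172, -0.7049).

e_2 = (0.6344, 0.3172, -0.7049)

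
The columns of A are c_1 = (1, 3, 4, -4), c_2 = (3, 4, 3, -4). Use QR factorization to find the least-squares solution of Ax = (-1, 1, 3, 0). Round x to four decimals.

c_1 = (1, 3, 4, -4); ‖c_1‖ = 6.4807, so q_1 = (0.1543, 0.4629, 0.6172, -0.6172).
q_1·c_2 = 0.1543·3 + 0.4629·4 + 0.6172·3 + (-0.6172)·(-4) = 6.6350.
u_2 = c_2 − 6.6350·q_1 = (1.9762, 0.9286, -1.0952, 0.0952).
‖u_2‖ = 2.4446, so q_2 = (0.8084, 0.3798, -0.4480, 0.0390).
Qᵀb = (2.1602, -1.7726).
Back-substitute: x_2 = -1.7726/2.4446 = -0.7251.
x_1 = (2.1602 − 6.6350·(-0.7251))/6.4807 = 1.0757.

x = (1.0757, -0.7251)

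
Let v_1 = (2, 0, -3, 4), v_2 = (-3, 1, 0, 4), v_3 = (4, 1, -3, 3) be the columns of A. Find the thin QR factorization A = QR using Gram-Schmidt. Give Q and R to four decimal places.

Q = [[0.3714, -0.7770, 0.3399], [0.0000, 0.2106, 0.9016], [-0.5571, 0.2178, 0.2660], [0.7428, 0.5519, 0.0296]], R = [[5.3852, 1.8570, 5.3852], [0.0000, 4.7489, -1.8952], [0.0000, 0.0000, 1.5519]]

v_1 = (2, 0, -3, 4); ‖v_1‖ = 5.3852, so q_1 = (0.3714, 0.0000, -0.5571, 0.7428).
q_1·v_2 = 0.3714·(-3) + 0.0000·1 + (-0.5571)·0 + 0.7428·4 = 1.8570.
u_2 = v_2 − 1.8570·q_1 = (-3.6897, 1.0000, 1.0345, 2.6207).
‖u_2‖ = 4.7489, so q_2 = (-0.7770, 0.2106, 0.2178, 0.5519).
q_1·v_3 = 0.3714·4 + 0.0000·1 + (-0.5571)·(-3) + 0.7428·3 = 5.3852; q_2·v_3 = (-0.7770)·4 + 0.2106·1 + 0.2178·(-3) + 0.5519·3 = -1.8952.
u_3 = v_3 − 5.3852·q_1 + 1.8952·q_2 = (0.5275, 1.3991, 0.4128, 0.0459).
‖u_3‖ = 1.5519, so q_3 = (0.3399, 0.9016, 0.2660, 0.0296).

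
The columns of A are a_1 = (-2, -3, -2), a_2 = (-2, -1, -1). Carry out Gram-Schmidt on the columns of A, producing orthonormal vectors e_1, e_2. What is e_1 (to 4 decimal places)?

e_1 = (-0.4851, -0.7276, -0.4851)

a_1 = (-2, -3, -2); ‖a_1‖ = 4.1231, so e_1 = (-0.4851, -0.7276, -0.4851).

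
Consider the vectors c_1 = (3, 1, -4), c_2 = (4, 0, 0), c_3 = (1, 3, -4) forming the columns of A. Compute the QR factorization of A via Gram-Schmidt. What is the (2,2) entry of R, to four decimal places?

c_1 = (3, 1, -4); ‖c_1‖ = 5.0990, so q_1 = (0.5883, 0.1961, -0.7845).
q_1·c_2 = 0.5883·4 + 0.1961·0 + (-0.7845)·0 = 2.3534.
u_2 = c_2 − 2.3534·q_1 = (2.6154, -0.4615, 1.8462).
r_{22} = ‖u_2‖ = 3.2344.

r_{22} = 3.2344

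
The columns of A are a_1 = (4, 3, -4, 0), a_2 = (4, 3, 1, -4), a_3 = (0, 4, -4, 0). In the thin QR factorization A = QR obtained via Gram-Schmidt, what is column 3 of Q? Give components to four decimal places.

e_1 = a_1/‖a_1‖ = (4, 3, -4, 0)/6.4031 = (0.6247, 0.4685, -0.6247, 0.0000).
r_{12} = e_1·a_2 = 3.2796.
u_2 = a_2 − 3.2796·e_1 = (1.9512, 1.4634, 3.0488, -4.0000).
‖u_2‖ = 5.5896, so e_2 = (0.3491, 0.2618, 0.5454, -0.7156).
r_{13} = e_1·a_3 = 4.3729; r_{23} = e_2·a_3 = -1.1345.
u_3 = a_3 − 4.3729·e_1 + 1.1345·e_2 = (-2.3357, 2.2482, -0.6495, -0.8119).
‖u_3‖ = 3.4045, so e_3 = (-0.6860, 0.6604, -0.1908, -0.2385).

e_3 = (-0.6860, 0.6604, -0.1908, -0.2385)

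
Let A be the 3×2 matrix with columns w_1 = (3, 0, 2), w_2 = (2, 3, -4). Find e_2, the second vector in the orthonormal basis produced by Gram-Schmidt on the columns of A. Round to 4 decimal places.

e_2 = (0.4595, 0.5601, -0.6893)

w_1 = (3, 0, 2); ‖w_1‖ = 3.6056, so e_1 = (0.8321, 0.0000, 0.5547).
e_1·w_2 = 0.8321·2 + 0.0000·3 + 0.5547·(-4) = -0.5547.
u_2 = w_2 + 0.5547·e_1 = (2.4615, 3.0000, -3.6923).
‖u_2‖ = 5.3565, so e_2 = (0.4595, 0.5601, -0.6893).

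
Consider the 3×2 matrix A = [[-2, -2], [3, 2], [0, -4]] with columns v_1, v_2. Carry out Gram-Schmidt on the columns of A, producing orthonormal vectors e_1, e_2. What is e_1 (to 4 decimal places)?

e_1 = (-0.5547, 0.8321, 0.0000)

v_1 = (-2, 3, 0); ‖v_1‖ = 3.6056, so e_1 = (-0.5547, 0.8321, 0.0000).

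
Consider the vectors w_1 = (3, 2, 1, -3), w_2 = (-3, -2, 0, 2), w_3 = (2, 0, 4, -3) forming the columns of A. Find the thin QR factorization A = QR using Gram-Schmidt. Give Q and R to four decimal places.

q_1 = w_1/‖w_1‖ = (3, 2, 1, -3)/4.7958 = (0.6255, 0.4170, 0.2085, -0.6255).
r_{12} = q_1·w_2 = -3.9618.
u_2 = w_2 + 3.9618·q_1 = (-0.5217, -0.3478, 0.8261, -0.4783).
‖u_2‖ = 1.1421, so q_2 = (-0.4568, -0.3046, 0.7233, -0.4188).
r_{13} = q_1·w_3 = 3.9618; r_{23} = q_2·w_3 = 3.2359.
u_3 = w_3 − 3.9618·q_1 − 3.2359·q_2 = (1.0000, -0.6667, 0.8333, 0.8333).
‖u_3‖ = 1.6833, so q_3 = (0.5941, -0.3961, 0.4951, 0.4951).

Q = [[0.6255, -0.4568, 0.5941], [0.4170, -0.3046, -0.3961], [0.2085, 0.7233, 0.4951], [-0.6255, -0.4188, 0.4951]], R = [[4.7958, -3.9618, 3.9618], [0.0000, 1.1421, 3.2359], [0.0000, 0.0000, 1.6833]]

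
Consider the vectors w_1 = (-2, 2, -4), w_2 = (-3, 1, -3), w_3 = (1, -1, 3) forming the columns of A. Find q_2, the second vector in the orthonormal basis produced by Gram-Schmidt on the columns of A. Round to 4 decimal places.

w_1 = (-2, 2, -4); ‖w_1‖ = 4.8990, so q_1 = (-0.4082, 0.4082, -0.8165).
q_1·w_2 = (-0.4082)·(-3) + 0.4082·1 + (-0.8165)·(-3) = 4.0825.
u_2 = w_2 − 4.0825·q_1 = (-1.3333, -0.6667, 0.3333).
‖u_2‖ = 1.5275, so q_2 = (-0.8729, -0.4364, 0.2182).

q_2 = (-0.8729, -0.4364, 0.2182)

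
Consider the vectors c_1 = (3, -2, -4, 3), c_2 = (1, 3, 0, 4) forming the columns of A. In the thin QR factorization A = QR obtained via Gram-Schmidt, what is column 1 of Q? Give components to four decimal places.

e_1 = (0.4867, -0.3244, -0.6489, 0.4867)

c_1 = (3, -2, -4, 3); ‖c_1‖ = 6.1644, so e_1 = (0.4867, -0.3244, -0.6489, 0.4867).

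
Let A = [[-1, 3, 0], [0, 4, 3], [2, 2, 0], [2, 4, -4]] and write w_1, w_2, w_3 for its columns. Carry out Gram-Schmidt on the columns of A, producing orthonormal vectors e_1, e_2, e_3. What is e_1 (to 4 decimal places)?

e_1 = (-0.3333, 0.0000, 0.6667, 0.6667)

w_1 = (-1, 0, 2, 2); ‖w_1‖ = 3.0000, so e_1 = (-0.3333, 0.0000, 0.6667, 0.6667).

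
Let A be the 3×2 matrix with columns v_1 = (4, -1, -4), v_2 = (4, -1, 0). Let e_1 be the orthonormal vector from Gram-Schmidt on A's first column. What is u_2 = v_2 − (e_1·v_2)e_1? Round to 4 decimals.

e_1 = v_1/‖v_1‖ = (4, -1, -4)/5.7446 = (0.6963, -0.1741, -0.6963).
r_{12} = e_1·v_2 = 2.9593.
u_2 = v_2 − 2.9593·e_1 = (1.9394, -0.4848, 2.0606).

u_2 = (1.9394, -0.4848, 2.0606)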